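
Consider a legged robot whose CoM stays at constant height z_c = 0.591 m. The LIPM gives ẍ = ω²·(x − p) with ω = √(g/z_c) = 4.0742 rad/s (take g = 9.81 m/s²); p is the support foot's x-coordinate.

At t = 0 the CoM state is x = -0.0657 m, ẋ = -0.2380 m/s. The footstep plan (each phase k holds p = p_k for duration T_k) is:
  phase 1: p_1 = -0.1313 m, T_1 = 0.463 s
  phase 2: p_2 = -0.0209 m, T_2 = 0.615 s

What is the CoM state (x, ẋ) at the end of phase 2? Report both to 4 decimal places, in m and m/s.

x = -0.4107, ẋ = -1.5576

phase 1: p=-0.1313, T=0.463, ωT=1.886355, cosh=3.373453, sinh=3.221829; start (x,ẋ)=(-0.065700, -0.238000) → end (x,ẋ)=(-0.098209, 0.058209)
phase 2: p=-0.0209, T=0.615, ωT=2.505633, cosh=6.166468, sinh=6.084844; start (x,ẋ)=(-0.098209, 0.058209) → end (x,ẋ)=(-0.410689, -1.557618)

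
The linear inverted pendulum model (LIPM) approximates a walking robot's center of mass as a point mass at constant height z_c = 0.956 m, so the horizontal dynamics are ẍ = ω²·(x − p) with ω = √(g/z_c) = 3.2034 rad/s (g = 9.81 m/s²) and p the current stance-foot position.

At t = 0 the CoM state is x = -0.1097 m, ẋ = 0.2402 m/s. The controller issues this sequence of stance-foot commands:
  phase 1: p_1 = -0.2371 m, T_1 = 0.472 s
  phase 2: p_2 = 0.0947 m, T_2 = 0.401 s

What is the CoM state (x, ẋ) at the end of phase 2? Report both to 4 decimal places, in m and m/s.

x = 1.1093, ẋ = 3.5342

phase 1: p=-0.2371, T=0.472, ωT=1.512005, cosh=2.378141, sinh=2.157674; start (x,ẋ)=(-0.109700, 0.240200) → end (x,ẋ)=(0.227664, 1.451805)
phase 2: p=0.0947, T=0.401, ωT=1.284563, cosh=1.944931, sinh=1.668159; start (x,ẋ)=(0.227664, 1.451805) → end (x,ẋ)=(1.109327, 3.534188)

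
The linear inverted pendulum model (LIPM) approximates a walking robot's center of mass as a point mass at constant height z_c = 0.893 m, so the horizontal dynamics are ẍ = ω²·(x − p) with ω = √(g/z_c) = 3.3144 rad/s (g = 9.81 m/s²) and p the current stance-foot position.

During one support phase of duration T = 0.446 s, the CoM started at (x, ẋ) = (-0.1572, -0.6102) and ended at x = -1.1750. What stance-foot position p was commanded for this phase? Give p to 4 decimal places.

p = 0.3289

ωT = 3.3144·0.446 = 1.478222; cosh(ωT) = 2.306593, sinh(ωT) = 2.078551
x(T) = p + (x₀−p)·cosh(ωT) + (ẋ₀/ω)·sinh(ωT) ⇒ p·(1 − cosh) = x(T) − x₀·cosh − (ẋ₀/ω)·sinh
numerator   = -1.1750 − (-0.1572)·2.306593 − (-0.6102/3.3144)·2.078551 = -0.429731
denominator = 1 − 2.306593 = -1.306593
p = -0.429731 / -1.306593 = 0.3289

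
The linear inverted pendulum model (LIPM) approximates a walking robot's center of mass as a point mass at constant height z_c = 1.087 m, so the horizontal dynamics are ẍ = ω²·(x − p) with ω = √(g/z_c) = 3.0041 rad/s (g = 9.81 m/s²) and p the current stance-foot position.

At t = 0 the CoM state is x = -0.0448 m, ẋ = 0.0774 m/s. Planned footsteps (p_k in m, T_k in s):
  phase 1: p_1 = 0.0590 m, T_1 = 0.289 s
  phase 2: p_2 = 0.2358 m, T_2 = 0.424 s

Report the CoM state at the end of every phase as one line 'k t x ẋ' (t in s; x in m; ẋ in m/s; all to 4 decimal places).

1 0.2890 -0.0612 -0.1976
2 0.7130 -0.4448 -1.8502

phase 1: p=0.0590, T=0.289, ωT=0.868185, cosh=1.401147, sinh=0.981435; start (x,ẋ)=(-0.044800, 0.077400) → end (x,ẋ)=(-0.061153, -0.197588)
phase 2: p=0.2358, T=0.424, ωT=1.273738, cosh=1.926987, sinh=1.647203; start (x,ẋ)=(-0.061153, -0.197588) → end (x,ẋ)=(-0.444765, -1.850178)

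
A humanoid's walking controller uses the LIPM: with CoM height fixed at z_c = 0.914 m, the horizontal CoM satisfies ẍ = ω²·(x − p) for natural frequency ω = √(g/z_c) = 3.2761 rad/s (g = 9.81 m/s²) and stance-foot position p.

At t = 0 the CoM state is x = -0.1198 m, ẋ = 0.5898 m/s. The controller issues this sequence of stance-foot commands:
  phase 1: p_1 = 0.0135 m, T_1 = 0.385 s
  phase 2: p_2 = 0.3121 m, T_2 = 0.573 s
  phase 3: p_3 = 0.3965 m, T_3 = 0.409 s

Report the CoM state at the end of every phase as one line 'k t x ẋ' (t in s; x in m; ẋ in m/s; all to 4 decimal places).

1 0.3850 0.0516 0.4156
2 0.9580 -0.1542 -1.3335
3 1.3670 -1.4510 -5.9295

phase 1: p=0.0135, T=0.385, ωT=1.261299, cosh=1.906644, sinh=1.623358; start (x,ẋ)=(-0.119800, 0.589800) → end (x,ẋ)=(0.051599, 0.415611)
phase 2: p=0.3121, T=0.573, ωT=1.877205, cosh=3.344116, sinh=3.191099; start (x,ẋ)=(0.051599, 0.415611) → end (x,ẋ)=(-0.154216, -1.333514)
phase 3: p=0.3965, T=0.409, ωT=1.339925, cosh=2.040311, sinh=1.778446; start (x,ẋ)=(-0.154216, -1.333514) → end (x,ẋ)=(-1.451037, -5.929459)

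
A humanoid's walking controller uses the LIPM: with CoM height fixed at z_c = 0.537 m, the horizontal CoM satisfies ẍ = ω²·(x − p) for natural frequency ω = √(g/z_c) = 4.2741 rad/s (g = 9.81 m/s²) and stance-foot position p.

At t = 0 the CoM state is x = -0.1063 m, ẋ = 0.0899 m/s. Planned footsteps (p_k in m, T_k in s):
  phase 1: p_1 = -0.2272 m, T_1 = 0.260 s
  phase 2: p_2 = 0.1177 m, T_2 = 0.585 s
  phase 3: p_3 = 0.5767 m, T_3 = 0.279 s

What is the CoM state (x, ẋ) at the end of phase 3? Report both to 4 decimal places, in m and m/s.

x = 1.4802, ẋ = 4.4902

phase 1: p=-0.2272, T=0.260, ωT=1.111266, cosh=1.683672, sinh=1.354530; start (x,ẋ)=(-0.106300, 0.089900) → end (x,ẋ)=(0.004847, 0.851300)
phase 2: p=0.1177, T=0.585, ωT=2.500348, cosh=6.134398, sinh=6.052342; start (x,ẋ)=(0.004847, 0.851300) → end (x,ẋ)=(0.630897, 2.302890)
phase 3: p=0.5767, T=0.279, ωT=1.192474, cosh=1.799346, sinh=1.495877; start (x,ẋ)=(0.630897, 2.302890) → end (x,ẋ)=(1.480200, 4.490209)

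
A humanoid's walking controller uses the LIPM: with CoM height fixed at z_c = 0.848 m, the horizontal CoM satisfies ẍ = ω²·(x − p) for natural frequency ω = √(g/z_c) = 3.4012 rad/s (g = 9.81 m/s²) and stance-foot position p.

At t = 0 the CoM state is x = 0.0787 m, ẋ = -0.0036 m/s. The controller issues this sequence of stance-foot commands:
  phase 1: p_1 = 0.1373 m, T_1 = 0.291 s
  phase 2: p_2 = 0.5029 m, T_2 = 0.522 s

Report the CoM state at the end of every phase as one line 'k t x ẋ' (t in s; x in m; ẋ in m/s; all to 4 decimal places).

phase 1: p=0.1373, T=0.291, ωT=0.989749, cosh=1.531115, sinh=1.159445; start (x,ẋ)=(0.078700, -0.003600) → end (x,ẋ)=(0.046349, -0.236601)
phase 2: p=0.5029, T=0.522, ωT=1.775426, cosh=3.036104, sinh=2.866693; start (x,ẋ)=(0.046349, -0.236601) → end (x,ẋ)=(-1.082654, -5.169804)

1 0.2910 0.0463 -0.2366
2 0.8130 -1.0827 -5.1698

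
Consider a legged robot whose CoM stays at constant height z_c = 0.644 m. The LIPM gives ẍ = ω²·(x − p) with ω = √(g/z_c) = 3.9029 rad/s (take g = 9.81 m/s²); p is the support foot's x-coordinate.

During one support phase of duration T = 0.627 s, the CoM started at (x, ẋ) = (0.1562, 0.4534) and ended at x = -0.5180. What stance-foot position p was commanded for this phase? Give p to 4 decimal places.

ωT = 3.9029·0.627 = 2.447118; cosh(ωT) = 5.820772, sinh(ωT) = 5.734229
x(T) = p + (x₀−p)·cosh(ωT) + (ẋ₀/ω)·sinh(ωT) ⇒ p·(1 − cosh) = x(T) − x₀·cosh − (ẋ₀/ω)·sinh
numerator   = -0.5180 − (0.1562)·5.820772 − (0.4534/3.9029)·5.734229 = -2.093350
denominator = 1 − 5.820772 = -4.820772
p = -2.093350 / -4.820772 = 0.4342

p = 0.4342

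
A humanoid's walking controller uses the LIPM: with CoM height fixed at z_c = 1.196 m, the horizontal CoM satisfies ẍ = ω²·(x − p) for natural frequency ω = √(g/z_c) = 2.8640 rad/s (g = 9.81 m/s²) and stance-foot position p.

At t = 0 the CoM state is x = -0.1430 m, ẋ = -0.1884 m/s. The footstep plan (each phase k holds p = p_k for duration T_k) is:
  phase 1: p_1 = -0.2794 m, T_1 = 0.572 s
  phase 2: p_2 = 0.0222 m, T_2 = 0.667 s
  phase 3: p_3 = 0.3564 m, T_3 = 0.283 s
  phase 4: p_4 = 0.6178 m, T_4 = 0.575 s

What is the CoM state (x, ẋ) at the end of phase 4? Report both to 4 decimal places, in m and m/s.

x = 0.3840, ẋ = -0.4337

phase 1: p=-0.2794, T=0.572, ωT=1.638208, cosh=2.670134, sinh=2.475806; start (x,ẋ)=(-0.143000, -0.188400) → end (x,ẋ)=(-0.078058, 0.464119)
phase 2: p=0.0222, T=0.667, ωT=1.910288, cosh=3.451536, sinh=3.303498; start (x,ẋ)=(-0.078058, 0.464119) → end (x,ẋ)=(0.211499, 0.653366)
phase 3: p=0.3564, T=0.283, ωT=0.810512, cosh=1.346845, sinh=0.902214; start (x,ẋ)=(0.211499, 0.653366) → end (x,ẋ)=(0.367064, 0.505567)
phase 4: p=0.6178, T=0.575, ωT=1.646800, cosh=2.691505, sinh=2.498839; start (x,ẋ)=(0.367064, 0.505567) → end (x,ẋ)=(0.384049, -0.433704)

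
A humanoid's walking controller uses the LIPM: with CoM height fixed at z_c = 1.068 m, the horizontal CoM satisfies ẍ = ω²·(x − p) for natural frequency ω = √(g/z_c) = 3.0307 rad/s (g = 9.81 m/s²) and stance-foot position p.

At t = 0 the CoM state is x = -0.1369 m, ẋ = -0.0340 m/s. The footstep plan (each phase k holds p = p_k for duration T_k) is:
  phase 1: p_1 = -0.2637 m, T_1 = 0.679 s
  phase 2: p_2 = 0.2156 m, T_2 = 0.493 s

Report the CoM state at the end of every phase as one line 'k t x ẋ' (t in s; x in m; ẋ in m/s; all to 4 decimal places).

phase 1: p=-0.2637, T=0.679, ωT=2.057845, cosh=3.978406, sinh=3.850677; start (x,ẋ)=(-0.136900, -0.034000) → end (x,ẋ)=(0.197563, 1.344521)
phase 2: p=0.2156, T=0.493, ωT=1.494135, cosh=2.339962, sinh=2.115519; start (x,ẋ)=(0.197563, 1.344521) → end (x,ẋ)=(1.111910, 3.030484)

1 0.6790 0.1976 1.3445
2 1.1720 1.1119 3.0305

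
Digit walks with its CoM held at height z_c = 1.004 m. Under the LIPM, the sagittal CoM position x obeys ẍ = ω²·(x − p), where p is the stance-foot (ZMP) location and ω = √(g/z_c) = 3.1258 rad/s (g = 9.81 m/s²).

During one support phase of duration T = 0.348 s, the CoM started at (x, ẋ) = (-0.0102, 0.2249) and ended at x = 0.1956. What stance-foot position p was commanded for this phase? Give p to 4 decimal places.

ωT = 3.1258·0.348 = 1.087778; cosh(ωT) = 1.652319, sinh(ωT) = 1.315355
x(T) = p + (x₀−p)·cosh(ωT) + (ẋ₀/ω)·sinh(ωT) ⇒ p·(1 − cosh) = x(T) − x₀·cosh − (ẋ₀/ω)·sinh
numerator   = 0.1956 − (-0.0102)·1.652319 − (0.2249/3.1258)·1.315355 = 0.117814
denominator = 1 − 1.652319 = -0.652319
p = 0.117814 / -0.652319 = -0.1806

p = -0.1806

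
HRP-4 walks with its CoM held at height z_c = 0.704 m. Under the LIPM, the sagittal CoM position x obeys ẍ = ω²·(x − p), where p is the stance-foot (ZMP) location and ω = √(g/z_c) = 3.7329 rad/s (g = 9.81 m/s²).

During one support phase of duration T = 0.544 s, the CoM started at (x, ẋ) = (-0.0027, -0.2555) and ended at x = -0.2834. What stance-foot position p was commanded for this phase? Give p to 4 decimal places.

ωT = 3.7329·0.544 = 2.030698; cosh(ωT) = 3.875322, sinh(ωT) = 3.744078
x(T) = p + (x₀−p)·cosh(ωT) + (ẋ₀/ω)·sinh(ωT) ⇒ p·(1 − cosh) = x(T) − x₀·cosh − (ẋ₀/ω)·sinh
numerator   = -0.2834 − (-0.0027)·3.875322 − (-0.2555/3.7329)·3.744078 = -0.016672
denominator = 1 − 3.875322 = -2.875322
p = -0.016672 / -2.875322 = 0.0058

p = 0.0058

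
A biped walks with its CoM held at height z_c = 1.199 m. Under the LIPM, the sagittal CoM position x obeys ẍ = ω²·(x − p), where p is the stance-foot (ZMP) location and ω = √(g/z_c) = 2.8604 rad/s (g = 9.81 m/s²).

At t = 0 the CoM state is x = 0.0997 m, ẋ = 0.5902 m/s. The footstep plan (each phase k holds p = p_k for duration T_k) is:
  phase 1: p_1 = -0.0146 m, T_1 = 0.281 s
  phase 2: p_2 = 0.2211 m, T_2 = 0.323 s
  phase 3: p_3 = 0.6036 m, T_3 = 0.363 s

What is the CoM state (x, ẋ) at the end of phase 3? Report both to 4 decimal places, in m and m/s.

phase 1: p=-0.0146, T=0.281, ωT=0.803772, cosh=1.340795, sinh=0.893158; start (x,ẋ)=(0.099700, 0.590200) → end (x,ẋ)=(0.322942, 1.083349)
phase 2: p=0.2211, T=0.323, ωT=0.923909, cosh=1.458042, sinh=1.061077; start (x,ẋ)=(0.322942, 1.083349) → end (x,ẋ)=(0.771463, 1.888671)
phase 3: p=0.6036, T=0.363, ωT=1.038325, cosh=1.589265, sinh=1.235218; start (x,ẋ)=(0.771463, 1.888671) → end (x,ẋ)=(1.685971, 3.594695)

x = 1.6860, ẋ = 3.5947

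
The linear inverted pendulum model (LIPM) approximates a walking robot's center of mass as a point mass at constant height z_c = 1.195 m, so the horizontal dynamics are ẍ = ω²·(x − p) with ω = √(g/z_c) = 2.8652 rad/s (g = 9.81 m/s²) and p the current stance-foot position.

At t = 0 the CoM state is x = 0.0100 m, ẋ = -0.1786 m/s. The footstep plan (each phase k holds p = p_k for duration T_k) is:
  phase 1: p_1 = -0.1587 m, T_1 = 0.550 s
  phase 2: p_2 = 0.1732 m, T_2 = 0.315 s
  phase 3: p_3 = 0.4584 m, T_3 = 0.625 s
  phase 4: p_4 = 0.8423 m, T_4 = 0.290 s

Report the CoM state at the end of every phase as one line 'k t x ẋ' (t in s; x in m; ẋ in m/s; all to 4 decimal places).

phase 1: p=-0.1587, T=0.550, ωT=1.575860, cosh=2.520864, sinh=2.314034; start (x,ẋ)=(0.010000, -0.178600) → end (x,ẋ)=(0.122326, 0.668284)
phase 2: p=0.1732, T=0.315, ωT=0.902538, cosh=1.435696, sinh=1.030157; start (x,ẋ)=(0.122326, 0.668284) → end (x,ẋ)=(0.340436, 0.809293)
phase 3: p=0.4584, T=0.625, ωT=1.790750, cosh=3.080391, sinh=2.913556; start (x,ẋ)=(0.340436, 0.809293) → end (x,ẋ)=(0.917976, 1.508184)
phase 4: p=0.8423, T=0.290, ωT=0.830908, cosh=1.365528, sinh=0.929874; start (x,ẋ)=(0.917976, 1.508184) → end (x,ẋ)=(1.435105, 2.261090)

1 0.5500 0.1223 0.6683
2 0.8650 0.3404 0.8093
3 1.4900 0.9180 1.5082
4 1.7800 1.4351 2.2611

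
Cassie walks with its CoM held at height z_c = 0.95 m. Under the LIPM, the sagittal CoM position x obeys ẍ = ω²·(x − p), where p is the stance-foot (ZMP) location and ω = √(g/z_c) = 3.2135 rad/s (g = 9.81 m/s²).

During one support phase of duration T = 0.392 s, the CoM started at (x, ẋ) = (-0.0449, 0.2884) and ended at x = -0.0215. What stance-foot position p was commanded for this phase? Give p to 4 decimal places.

ωT = 3.2135·0.392 = 1.259692; cosh(ωT) = 1.904039, sinh(ωT) = 1.620297
x(T) = p + (x₀−p)·cosh(ωT) + (ẋ₀/ω)·sinh(ωT) ⇒ p·(1 − cosh) = x(T) − x₀·cosh − (ẋ₀/ω)·sinh
numerator   = -0.0215 − (-0.0449)·1.904039 − (0.2884/3.2135)·1.620297 = -0.081424
denominator = 1 − 1.904039 = -0.904039
p = -0.081424 / -0.904039 = 0.0901

p = 0.0901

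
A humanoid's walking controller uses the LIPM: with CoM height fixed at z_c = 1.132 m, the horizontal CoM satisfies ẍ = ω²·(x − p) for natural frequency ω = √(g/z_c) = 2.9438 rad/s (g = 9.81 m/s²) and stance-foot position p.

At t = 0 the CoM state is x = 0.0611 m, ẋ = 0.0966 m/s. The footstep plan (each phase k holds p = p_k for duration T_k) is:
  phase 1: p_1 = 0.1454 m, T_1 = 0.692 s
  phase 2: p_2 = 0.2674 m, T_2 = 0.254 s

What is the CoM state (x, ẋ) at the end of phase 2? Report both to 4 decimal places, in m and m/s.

x = -0.3109, ẋ = -1.5111

phase 1: p=0.1454, T=0.692, ωT=2.037110, cosh=3.899409, sinh=3.769004; start (x,ẋ)=(0.061100, 0.096600) → end (x,ẋ)=(-0.059641, -0.558642)
phase 2: p=0.2674, T=0.254, ωT=0.747725, cosh=1.292816, sinh=0.819374; start (x,ẋ)=(-0.059641, -0.558642) → end (x,ẋ)=(-0.310896, -1.511068)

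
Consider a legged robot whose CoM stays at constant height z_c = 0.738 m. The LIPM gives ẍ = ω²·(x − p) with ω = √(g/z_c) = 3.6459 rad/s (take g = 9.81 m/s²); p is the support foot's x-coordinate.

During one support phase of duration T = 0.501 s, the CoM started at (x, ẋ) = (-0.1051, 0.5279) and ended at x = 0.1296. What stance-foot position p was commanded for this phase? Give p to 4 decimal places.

ωT = 3.6459·0.501 = 1.826596; cosh(ωT) = 3.186831, sinh(ωT) = 3.025871
x(T) = p + (x₀−p)·cosh(ωT) + (ẋ₀/ω)·sinh(ωT) ⇒ p·(1 − cosh) = x(T) − x₀·cosh − (ẋ₀/ω)·sinh
numerator   = 0.1296 − (-0.1051)·3.186831 − (0.5279/3.6459)·3.025871 = 0.026412
denominator = 1 − 3.186831 = -2.186831
p = 0.026412 / -2.186831 = -0.0121

p = -0.0121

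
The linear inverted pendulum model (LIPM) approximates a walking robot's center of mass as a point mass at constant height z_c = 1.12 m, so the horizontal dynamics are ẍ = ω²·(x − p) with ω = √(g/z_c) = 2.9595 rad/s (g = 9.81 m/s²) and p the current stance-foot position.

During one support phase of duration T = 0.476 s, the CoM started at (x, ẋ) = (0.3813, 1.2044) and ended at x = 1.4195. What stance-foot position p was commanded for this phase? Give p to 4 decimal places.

ωT = 2.9595·0.476 = 1.408722; cosh(ωT) = 2.167590, sinh(ωT) = 1.923134
x(T) = p + (x₀−p)·cosh(ωT) + (ẋ₀/ω)·sinh(ωT) ⇒ p·(1 − cosh) = x(T) − x₀·cosh − (ẋ₀/ω)·sinh
numerator   = 1.4195 − (0.3813)·2.167590 − (1.2044/2.9595)·1.923134 = -0.189642
denominator = 1 − 2.167590 = -1.167590
p = -0.189642 / -1.167590 = 0.1624

p = 0.1624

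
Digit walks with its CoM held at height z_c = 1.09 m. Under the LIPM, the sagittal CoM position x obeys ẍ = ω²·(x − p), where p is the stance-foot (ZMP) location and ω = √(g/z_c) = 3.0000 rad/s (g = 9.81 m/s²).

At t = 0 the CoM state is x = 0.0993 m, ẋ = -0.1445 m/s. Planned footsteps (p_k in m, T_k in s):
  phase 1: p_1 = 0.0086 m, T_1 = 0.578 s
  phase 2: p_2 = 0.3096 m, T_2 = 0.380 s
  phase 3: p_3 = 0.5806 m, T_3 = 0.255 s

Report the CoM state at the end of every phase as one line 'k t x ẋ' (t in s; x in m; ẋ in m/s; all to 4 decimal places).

phase 1: p=0.0086, T=0.578, ωT=1.734000, cosh=2.919919, sinh=2.743343; start (x,ẋ)=(0.099300, -0.144500) → end (x,ẋ)=(0.141299, 0.324535)
phase 2: p=0.3096, T=0.380, ωT=1.140000, cosh=1.723294, sinh=1.403475; start (x,ẋ)=(0.141299, 0.324535) → end (x,ẋ)=(0.171394, -0.149349)
phase 3: p=0.5806, T=0.255, ωT=0.765000, cosh=1.307164, sinh=0.841830; start (x,ẋ)=(0.171394, -0.149349) → end (x,ẋ)=(0.003791, -1.228671)

1 0.5780 0.1413 0.3245
2 0.9580 0.1714 -0.1493
3 1.2130 0.0038 -1.2287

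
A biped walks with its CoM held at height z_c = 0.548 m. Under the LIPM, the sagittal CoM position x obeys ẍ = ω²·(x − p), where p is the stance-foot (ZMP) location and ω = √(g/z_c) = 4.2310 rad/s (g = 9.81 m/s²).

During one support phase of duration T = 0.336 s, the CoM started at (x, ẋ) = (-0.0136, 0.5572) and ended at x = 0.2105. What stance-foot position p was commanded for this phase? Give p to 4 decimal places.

p = 0.0140

ωT = 4.2310·0.336 = 1.421616; cosh(ωT) = 2.192568, sinh(ωT) = 1.951244
x(T) = p + (x₀−p)·cosh(ωT) + (ẋ₀/ω)·sinh(ωT) ⇒ p·(1 − cosh) = x(T) − x₀·cosh − (ẋ₀/ω)·sinh
numerator   = 0.2105 − (-0.0136)·2.192568 − (0.5572/4.2310)·1.951244 = -0.016649
denominator = 1 − 2.192568 = -1.192568
p = -0.016649 / -1.192568 = 0.0140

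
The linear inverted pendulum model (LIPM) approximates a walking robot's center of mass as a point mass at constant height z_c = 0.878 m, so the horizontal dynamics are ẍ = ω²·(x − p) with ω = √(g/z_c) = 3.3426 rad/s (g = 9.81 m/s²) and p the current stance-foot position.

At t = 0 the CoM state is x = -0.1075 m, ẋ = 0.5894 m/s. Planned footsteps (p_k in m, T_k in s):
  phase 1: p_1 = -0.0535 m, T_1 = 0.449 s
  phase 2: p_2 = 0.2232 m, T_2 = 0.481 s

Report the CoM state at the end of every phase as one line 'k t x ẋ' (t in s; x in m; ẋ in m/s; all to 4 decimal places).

phase 1: p=-0.0535, T=0.449, ωT=1.500827, cosh=2.354172, sinh=2.131227; start (x,ẋ)=(-0.107500, 0.589400) → end (x,ẋ)=(0.195173, 1.002862)
phase 2: p=0.2232, T=0.481, ωT=1.607791, cosh=2.596050, sinh=2.395720; start (x,ẋ)=(0.195173, 1.002862) → end (x,ẋ)=(0.869216, 2.379045)

1 0.4490 0.1952 1.0029
2 0.9300 0.8692 2.3790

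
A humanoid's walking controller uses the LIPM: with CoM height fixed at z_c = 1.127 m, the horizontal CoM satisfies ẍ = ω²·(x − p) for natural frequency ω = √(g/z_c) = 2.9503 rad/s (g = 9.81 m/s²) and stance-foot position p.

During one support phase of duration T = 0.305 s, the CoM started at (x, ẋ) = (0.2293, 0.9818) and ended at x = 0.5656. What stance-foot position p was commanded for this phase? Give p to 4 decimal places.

p = 0.2414

ωT = 2.9503·0.305 = 0.899841; cosh(ωT) = 1.432924, sinh(ωT) = 1.026290
x(T) = p + (x₀−p)·cosh(ωT) + (ẋ₀/ω)·sinh(ωT) ⇒ p·(1 − cosh) = x(T) − x₀·cosh − (ẋ₀/ω)·sinh
numerator   = 0.5656 − (0.2293)·1.432924 − (0.9818/2.9503)·1.026290 = -0.104498
denominator = 1 − 1.432924 = -0.432924
p = -0.104498 / -0.432924 = 0.2414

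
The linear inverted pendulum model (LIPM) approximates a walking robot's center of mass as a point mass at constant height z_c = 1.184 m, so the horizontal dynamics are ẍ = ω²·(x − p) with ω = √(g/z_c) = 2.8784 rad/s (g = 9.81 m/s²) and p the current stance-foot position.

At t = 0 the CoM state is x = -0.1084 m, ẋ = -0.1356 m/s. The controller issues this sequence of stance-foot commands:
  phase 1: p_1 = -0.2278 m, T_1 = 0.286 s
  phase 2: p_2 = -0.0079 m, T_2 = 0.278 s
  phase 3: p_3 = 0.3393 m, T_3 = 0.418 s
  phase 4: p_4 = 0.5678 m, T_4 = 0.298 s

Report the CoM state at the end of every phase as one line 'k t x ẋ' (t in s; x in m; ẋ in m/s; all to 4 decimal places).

1 0.2860 -0.1089 0.1318
2 0.5640 -0.1023 -0.0820
3 0.9820 -0.5057 -2.0751
4 1.2800 -1.6225 -5.8741

phase 1: p=-0.2278, T=0.286, ωT=0.823222, cosh=1.358421, sinh=0.919407; start (x,ẋ)=(-0.108400, -0.135600) → end (x,ẋ)=(-0.108917, 0.131781)
phase 2: p=-0.0079, T=0.278, ωT=0.800195, cosh=1.337608, sinh=0.888367; start (x,ẋ)=(-0.108917, 0.131781) → end (x,ẋ)=(-0.102350, -0.082038)
phase 3: p=0.3393, T=0.418, ωT=1.203171, cosh=1.815451, sinh=1.515211; start (x,ẋ)=(-0.102350, -0.082038) → end (x,ẋ)=(-0.505679, -2.075140)
phase 4: p=0.5678, T=0.298, ωT=0.857763, cosh=1.390995, sinh=0.966886; start (x,ẋ)=(-0.505679, -2.075140) → end (x,ẋ)=(-1.622466, -5.874091)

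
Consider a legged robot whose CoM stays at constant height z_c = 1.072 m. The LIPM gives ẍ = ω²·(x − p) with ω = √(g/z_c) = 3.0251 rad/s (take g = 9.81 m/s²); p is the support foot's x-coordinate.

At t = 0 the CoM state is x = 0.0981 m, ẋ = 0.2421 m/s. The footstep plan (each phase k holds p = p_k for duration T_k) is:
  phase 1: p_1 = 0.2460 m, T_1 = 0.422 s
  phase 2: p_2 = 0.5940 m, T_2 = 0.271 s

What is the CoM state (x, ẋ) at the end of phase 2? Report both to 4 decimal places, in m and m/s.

phase 1: p=0.2460, T=0.422, ωT=1.276592, cosh=1.931695, sinh=1.652709; start (x,ẋ)=(0.098100, 0.242100) → end (x,ẋ)=(0.092569, -0.271779)
phase 2: p=0.5940, T=0.271, ωT=0.819802, cosh=1.355285, sinh=0.914766; start (x,ẋ)=(0.092569, -0.271779) → end (x,ẋ)=(-0.167765, -1.755926)

x = -0.1678, ẋ = -1.7559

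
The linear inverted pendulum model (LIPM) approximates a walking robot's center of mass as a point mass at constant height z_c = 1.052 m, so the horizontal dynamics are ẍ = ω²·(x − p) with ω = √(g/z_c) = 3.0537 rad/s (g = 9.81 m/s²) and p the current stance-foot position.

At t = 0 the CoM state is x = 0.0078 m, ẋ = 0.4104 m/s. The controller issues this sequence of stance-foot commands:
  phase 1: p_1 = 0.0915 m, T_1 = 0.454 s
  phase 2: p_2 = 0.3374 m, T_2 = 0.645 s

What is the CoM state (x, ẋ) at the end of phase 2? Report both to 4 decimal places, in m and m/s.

x = 0.1620, ẋ = -0.4078

phase 1: p=0.0915, T=0.454, ωT=1.386380, cosh=2.125160, sinh=1.875182; start (x,ẋ)=(0.007800, 0.410400) → end (x,ẋ)=(0.165638, 0.392879)
phase 2: p=0.3374, T=0.645, ωT=1.969637, cosh=3.653789, sinh=3.514281; start (x,ẋ)=(0.165638, 0.392879) → end (x,ẋ)=(0.161954, -0.407778)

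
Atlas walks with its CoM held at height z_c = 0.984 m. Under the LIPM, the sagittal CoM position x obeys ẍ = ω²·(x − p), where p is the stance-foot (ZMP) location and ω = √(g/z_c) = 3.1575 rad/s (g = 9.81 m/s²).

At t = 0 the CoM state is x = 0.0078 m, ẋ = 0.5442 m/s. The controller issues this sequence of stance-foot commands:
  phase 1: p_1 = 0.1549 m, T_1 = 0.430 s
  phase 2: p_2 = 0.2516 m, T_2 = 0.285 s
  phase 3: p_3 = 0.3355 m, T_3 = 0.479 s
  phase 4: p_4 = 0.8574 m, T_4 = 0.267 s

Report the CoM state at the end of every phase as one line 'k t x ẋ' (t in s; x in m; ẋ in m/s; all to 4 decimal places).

1 0.4300 0.1629 0.2847
2 0.7150 0.2170 0.1205
3 1.1940 0.1360 -0.5208
4 1.4610 -0.2920 -2.8730

phase 1: p=0.1549, T=0.430, ωT=1.357725, cosh=2.072292, sinh=1.815047; start (x,ẋ)=(0.007800, 0.544200) → end (x,ẋ)=(0.162892, 0.284710)
phase 2: p=0.2516, T=0.285, ωT=0.899887, cosh=1.432971, sinh=1.026356; start (x,ẋ)=(0.162892, 0.284710) → end (x,ẋ)=(0.217030, 0.120503)
phase 3: p=0.3355, T=0.479, ωT=1.512443, cosh=2.379086, sinh=2.158715; start (x,ẋ)=(0.217030, 0.120503) → end (x,ẋ)=(0.136035, -0.520823)
phase 4: p=0.8574, T=0.267, ωT=0.843053, cosh=1.376922, sinh=0.946527; start (x,ẋ)=(0.136035, -0.520823) → end (x,ẋ)=(-0.291991, -2.873047)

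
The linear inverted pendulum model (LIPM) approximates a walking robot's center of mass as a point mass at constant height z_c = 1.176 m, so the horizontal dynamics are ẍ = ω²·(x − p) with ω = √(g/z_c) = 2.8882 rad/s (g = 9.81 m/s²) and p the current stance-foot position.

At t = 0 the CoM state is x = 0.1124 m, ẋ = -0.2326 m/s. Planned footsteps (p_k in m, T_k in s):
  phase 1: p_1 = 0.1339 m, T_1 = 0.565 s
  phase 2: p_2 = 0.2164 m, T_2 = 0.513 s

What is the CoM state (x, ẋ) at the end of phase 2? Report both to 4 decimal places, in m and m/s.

phase 1: p=0.1339, T=0.565, ωT=1.631833, cosh=2.654405, sinh=2.458834; start (x,ẋ)=(0.112400, -0.232600) → end (x,ẋ)=(-0.121191, -0.770099)
phase 2: p=0.2164, T=0.513, ωT=1.481647, cosh=2.313724, sinh=2.086461; start (x,ẋ)=(-0.121191, -0.770099) → end (x,ẋ)=(-1.121018, -3.816159)

x = -1.1210, ẋ = -3.8162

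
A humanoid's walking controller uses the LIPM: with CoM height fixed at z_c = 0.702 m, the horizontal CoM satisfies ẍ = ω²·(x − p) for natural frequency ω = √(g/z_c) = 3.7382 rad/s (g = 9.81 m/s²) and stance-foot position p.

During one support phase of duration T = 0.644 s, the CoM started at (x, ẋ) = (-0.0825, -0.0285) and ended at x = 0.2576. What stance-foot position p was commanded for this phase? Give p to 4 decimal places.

ωT = 3.7382·0.644 = 2.407401; cosh(ωT) = 5.597554, sinh(ωT) = 5.507505
x(T) = p + (x₀−p)·cosh(ωT) + (ẋ₀/ω)·sinh(ωT) ⇒ p·(1 − cosh) = x(T) − x₀·cosh − (ẋ₀/ω)·sinh
numerator   = 0.2576 − (-0.0825)·5.597554 − (-0.0285/3.7382)·5.507505 = 0.761387
denominator = 1 − 5.597554 = -4.597554
p = 0.761387 / -4.597554 = -0.1656

p = -0.1656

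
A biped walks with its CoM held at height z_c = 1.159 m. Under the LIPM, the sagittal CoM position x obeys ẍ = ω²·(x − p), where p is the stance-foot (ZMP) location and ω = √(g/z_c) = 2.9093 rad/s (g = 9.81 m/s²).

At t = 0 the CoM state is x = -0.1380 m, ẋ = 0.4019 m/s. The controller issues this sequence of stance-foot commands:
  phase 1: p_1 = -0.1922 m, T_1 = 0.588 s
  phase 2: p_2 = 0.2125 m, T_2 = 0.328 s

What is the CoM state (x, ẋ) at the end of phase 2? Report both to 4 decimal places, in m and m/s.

phase 1: p=-0.1922, T=0.588, ωT=1.710668, cosh=2.856702, sinh=2.675957; start (x,ẋ)=(-0.138000, 0.401900) → end (x,ẋ)=(0.332298, 1.570064)
phase 2: p=0.2125, T=0.328, ωT=0.954250, cosh=1.490912, sinh=1.105811; start (x,ẋ)=(0.332298, 1.570064) → end (x,ẋ)=(0.987883, 2.726235)

x = 0.9879, ẋ = 2.7262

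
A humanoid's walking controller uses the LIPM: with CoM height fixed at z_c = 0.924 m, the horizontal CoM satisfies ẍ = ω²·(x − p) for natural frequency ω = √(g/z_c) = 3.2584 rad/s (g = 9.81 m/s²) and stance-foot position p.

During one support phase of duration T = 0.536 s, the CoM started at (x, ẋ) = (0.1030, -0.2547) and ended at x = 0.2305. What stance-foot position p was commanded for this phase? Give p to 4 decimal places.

p = -0.0734

ωT = 3.2584·0.536 = 1.746502; cosh(ωT) = 2.954447, sinh(ωT) = 2.780064
x(T) = p + (x₀−p)·cosh(ωT) + (ẋ₀/ω)·sinh(ωT) ⇒ p·(1 − cosh) = x(T) − x₀·cosh − (ẋ₀/ω)·sinh
numerator   = 0.2305 − (0.1030)·2.954447 − (-0.2547/3.2584)·2.780064 = 0.143502
denominator = 1 − 2.954447 = -1.954447
p = 0.143502 / -1.954447 = -0.0734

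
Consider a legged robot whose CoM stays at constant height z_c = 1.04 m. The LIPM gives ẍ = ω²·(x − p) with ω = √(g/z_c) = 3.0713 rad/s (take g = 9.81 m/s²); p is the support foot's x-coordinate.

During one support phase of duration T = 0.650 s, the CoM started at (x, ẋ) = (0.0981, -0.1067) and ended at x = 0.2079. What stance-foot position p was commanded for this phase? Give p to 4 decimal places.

p = 0.0125

ωT = 3.0713·0.650 = 1.996345; cosh(ωT) = 3.748965, sinh(ωT) = 3.613134
x(T) = p + (x₀−p)·cosh(ωT) + (ẋ₀/ω)·sinh(ωT) ⇒ p·(1 − cosh) = x(T) − x₀·cosh − (ẋ₀/ω)·sinh
numerator   = 0.2079 − (0.0981)·3.748965 − (-0.1067/3.0713)·3.613134 = -0.034350
denominator = 1 − 3.748965 = -2.748965
p = -0.034350 / -2.748965 = 0.0125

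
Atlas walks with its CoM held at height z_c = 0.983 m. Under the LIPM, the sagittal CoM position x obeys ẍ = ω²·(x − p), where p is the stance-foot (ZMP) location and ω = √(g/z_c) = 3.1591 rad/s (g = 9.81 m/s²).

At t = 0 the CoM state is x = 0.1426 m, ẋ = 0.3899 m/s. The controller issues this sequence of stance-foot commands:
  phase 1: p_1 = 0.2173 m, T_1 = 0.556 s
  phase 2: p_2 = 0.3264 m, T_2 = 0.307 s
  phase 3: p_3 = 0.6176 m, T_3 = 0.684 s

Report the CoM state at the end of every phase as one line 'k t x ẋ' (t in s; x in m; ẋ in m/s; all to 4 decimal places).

phase 1: p=0.2173, T=0.556, ωT=1.756460, cosh=2.982275, sinh=2.809620; start (x,ẋ)=(0.142600, 0.389900) → end (x,ẋ)=(0.341291, 0.499762)
phase 2: p=0.3264, T=0.307, ωT=0.969844, cosh=1.508337, sinh=1.129195; start (x,ẋ)=(0.341291, 0.499762) → end (x,ẋ)=(0.527496, 0.806928)
phase 3: p=0.6176, T=0.684, ωT=2.160824, cosh=4.396760, sinh=4.281530; start (x,ẋ)=(0.527496, 0.806928) → end (x,ẋ)=(1.315065, 2.329143)

1 0.5560 0.3413 0.4998
2 0.8630 0.5275 0.8069
3 1.5470 1.3151 2.3291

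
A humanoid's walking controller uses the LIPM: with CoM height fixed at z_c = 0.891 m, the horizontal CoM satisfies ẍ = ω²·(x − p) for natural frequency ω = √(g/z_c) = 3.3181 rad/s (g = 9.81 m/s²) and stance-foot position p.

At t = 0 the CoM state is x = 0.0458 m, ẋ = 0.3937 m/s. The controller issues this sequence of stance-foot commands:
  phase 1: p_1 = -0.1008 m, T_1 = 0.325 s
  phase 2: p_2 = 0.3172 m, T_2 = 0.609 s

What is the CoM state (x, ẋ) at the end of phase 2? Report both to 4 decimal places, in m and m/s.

phase 1: p=-0.1008, T=0.325, ωT=1.078383, cosh=1.640033, sinh=1.299888; start (x,ẋ)=(0.045800, 0.393700) → end (x,ẋ)=(0.293863, 1.277990)
phase 2: p=0.3172, T=0.609, ωT=2.020723, cosh=3.838168, sinh=3.705608; start (x,ẋ)=(0.293863, 1.277990) → end (x,ẋ)=(1.654871, 4.618202)

x = 1.6549, ẋ = 4.6182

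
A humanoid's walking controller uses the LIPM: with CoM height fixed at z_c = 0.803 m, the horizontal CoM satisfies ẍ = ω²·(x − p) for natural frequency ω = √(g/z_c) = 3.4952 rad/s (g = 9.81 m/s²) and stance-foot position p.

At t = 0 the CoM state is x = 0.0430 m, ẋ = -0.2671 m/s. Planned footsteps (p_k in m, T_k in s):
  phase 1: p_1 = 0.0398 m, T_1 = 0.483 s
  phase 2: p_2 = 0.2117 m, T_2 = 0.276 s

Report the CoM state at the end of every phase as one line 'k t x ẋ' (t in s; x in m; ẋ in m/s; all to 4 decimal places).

phase 1: p=0.0398, T=0.483, ωT=1.688182, cosh=2.797245, sinh=2.612390; start (x,ẋ)=(0.043000, -0.267100) → end (x,ẋ)=(-0.150885, -0.717926)
phase 2: p=0.2117, T=0.276, ωT=0.964675, cosh=1.502521, sinh=1.121414; start (x,ẋ)=(-0.150885, -0.717926) → end (x,ẋ)=(-0.563434, -2.499875)

1 0.4830 -0.1509 -0.7179
2 0.7590 -0.5634 -2.4999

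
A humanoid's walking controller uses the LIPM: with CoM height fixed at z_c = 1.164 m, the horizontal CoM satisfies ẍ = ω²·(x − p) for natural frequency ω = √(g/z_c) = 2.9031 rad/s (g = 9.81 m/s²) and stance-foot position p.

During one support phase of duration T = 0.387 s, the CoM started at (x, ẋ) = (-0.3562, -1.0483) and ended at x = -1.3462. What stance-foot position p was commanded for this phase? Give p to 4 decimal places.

ωT = 2.9031·0.387 = 1.123500; cosh(ωT) = 1.700369, sinh(ωT) = 1.375230
x(T) = p + (x₀−p)·cosh(ωT) + (ẋ₀/ω)·sinh(ωT) ⇒ p·(1 − cosh) = x(T) − x₀·cosh − (ẋ₀/ω)·sinh
numerator   = -1.3462 − (-0.3562)·1.700369 − (-1.0483/2.9031)·1.375230 = -0.243937
denominator = 1 − 1.700369 = -0.700369
p = -0.243937 / -0.700369 = 0.3483

p = 0.3483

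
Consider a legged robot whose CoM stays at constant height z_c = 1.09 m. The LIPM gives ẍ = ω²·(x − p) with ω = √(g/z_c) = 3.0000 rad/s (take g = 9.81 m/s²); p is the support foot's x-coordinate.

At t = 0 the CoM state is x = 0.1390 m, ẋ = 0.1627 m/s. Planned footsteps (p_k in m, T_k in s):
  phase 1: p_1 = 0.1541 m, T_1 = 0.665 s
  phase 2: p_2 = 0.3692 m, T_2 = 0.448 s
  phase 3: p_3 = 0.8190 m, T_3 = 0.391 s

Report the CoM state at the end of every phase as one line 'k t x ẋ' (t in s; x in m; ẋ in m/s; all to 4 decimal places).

phase 1: p=0.1541, T=0.665, ωT=1.995000, cosh=3.744108, sinh=3.608095; start (x,ẋ)=(0.139000, 0.162700) → end (x,ẋ)=(0.293243, 0.445720)
phase 2: p=0.3692, T=0.448, ωT=1.344000, cosh=2.047575, sinh=1.786775; start (x,ẋ)=(0.293243, 0.445720) → end (x,ẋ)=(0.479139, 0.505490)
phase 3: p=0.8190, T=0.391, ωT=1.173000, cosh=1.770555, sinh=1.461118; start (x,ẋ)=(0.479139, 0.505490) → end (x,ẋ)=(0.463451, -0.594732)

1 0.6650 0.2932 0.4457
2 1.1130 0.4791 0.5055
3 1.5040 0.4635 -0.5947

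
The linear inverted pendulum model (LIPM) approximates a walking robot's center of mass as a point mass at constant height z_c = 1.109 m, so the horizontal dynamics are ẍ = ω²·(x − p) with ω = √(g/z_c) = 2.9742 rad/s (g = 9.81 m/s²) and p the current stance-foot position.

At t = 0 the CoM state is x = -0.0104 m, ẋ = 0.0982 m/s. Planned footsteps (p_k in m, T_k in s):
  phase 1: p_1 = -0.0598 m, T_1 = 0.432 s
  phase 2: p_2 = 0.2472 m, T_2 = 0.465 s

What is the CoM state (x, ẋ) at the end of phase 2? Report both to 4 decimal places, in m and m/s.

x = 0.1911, ẋ = 0.0587

phase 1: p=-0.0598, T=0.432, ωT=1.284854, cosh=1.945416, sinh=1.668725; start (x,ẋ)=(-0.010400, 0.098200) → end (x,ẋ)=(0.091400, 0.436218)
phase 2: p=0.2472, T=0.465, ωT=1.383003, cosh=2.118840, sinh=1.868016; start (x,ẋ)=(0.091400, 0.436218) → end (x,ẋ)=(0.191062, 0.058677)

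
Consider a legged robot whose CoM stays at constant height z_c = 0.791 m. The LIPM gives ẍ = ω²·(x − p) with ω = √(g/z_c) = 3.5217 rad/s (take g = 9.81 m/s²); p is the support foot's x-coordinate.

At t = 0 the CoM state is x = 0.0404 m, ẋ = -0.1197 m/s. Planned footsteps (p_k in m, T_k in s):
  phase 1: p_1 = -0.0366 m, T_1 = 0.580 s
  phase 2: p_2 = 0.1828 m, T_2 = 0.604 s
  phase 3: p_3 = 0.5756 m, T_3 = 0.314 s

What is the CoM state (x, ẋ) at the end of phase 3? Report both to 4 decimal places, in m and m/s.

phase 1: p=-0.0366, T=0.580, ωT=2.042586, cosh=3.920108, sinh=3.790415; start (x,ẋ)=(0.040400, -0.119700) → end (x,ẋ)=(0.136415, 0.558613)
phase 2: p=0.1828, T=0.604, ωT=2.127107, cosh=4.254869, sinh=4.135687; start (x,ẋ)=(0.136415, 0.558613) → end (x,ẋ)=(0.641442, 1.701243)
phase 3: p=0.5756, T=0.314, ωT=1.105814, cosh=1.676312, sinh=1.345371; start (x,ẋ)=(0.641442, 1.701243) → end (x,ẋ)=(1.335885, 3.163772)

x = 1.3359, ẋ = 3.1638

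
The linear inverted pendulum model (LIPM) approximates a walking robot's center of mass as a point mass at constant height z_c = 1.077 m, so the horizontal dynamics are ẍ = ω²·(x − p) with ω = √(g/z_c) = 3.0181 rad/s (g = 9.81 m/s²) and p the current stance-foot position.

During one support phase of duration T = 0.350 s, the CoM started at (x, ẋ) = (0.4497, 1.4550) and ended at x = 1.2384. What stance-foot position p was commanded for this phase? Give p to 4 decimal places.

ωT = 3.0181·0.350 = 1.056335; cosh(ωT) = 1.611770, sinh(ωT) = 1.264042
x(T) = p + (x₀−p)·cosh(ωT) + (ẋ₀/ω)·sinh(ωT) ⇒ p·(1 − cosh) = x(T) − x₀·cosh − (ẋ₀/ω)·sinh
numerator   = 1.2384 − (0.4497)·1.611770 − (1.4550/3.0181)·1.264042 = -0.095797
denominator = 1 − 1.611770 = -0.611770
p = -0.095797 / -0.611770 = 0.1566

p = 0.1566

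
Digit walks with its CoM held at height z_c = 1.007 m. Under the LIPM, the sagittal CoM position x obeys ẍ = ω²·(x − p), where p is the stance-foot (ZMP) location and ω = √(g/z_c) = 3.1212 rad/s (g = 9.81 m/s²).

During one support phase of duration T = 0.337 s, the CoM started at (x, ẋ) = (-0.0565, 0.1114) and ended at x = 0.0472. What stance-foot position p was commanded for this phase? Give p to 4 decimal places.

p = -0.1536

ωT = 3.1212·0.337 = 1.051844; cosh(ωT) = 1.606110, sinh(ωT) = 1.256817
x(T) = p + (x₀−p)·cosh(ωT) + (ẋ₀/ω)·sinh(ωT) ⇒ p·(1 − cosh) = x(T) − x₀·cosh − (ẋ₀/ω)·sinh
numerator   = 0.0472 − (-0.0565)·1.606110 − (0.1114/3.1212)·1.256817 = 0.093088
denominator = 1 − 1.606110 = -0.606110
p = 0.093088 / -0.606110 = -0.1536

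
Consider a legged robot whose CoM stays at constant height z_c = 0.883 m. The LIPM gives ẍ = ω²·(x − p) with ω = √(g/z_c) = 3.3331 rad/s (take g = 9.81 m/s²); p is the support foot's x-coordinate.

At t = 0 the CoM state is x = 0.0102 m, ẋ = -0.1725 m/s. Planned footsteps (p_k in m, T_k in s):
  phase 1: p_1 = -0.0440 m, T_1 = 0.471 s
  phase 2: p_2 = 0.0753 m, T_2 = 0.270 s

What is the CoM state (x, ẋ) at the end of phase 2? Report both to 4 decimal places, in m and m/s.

x = -0.0767, ẋ = -0.3749

phase 1: p=-0.0440, T=0.471, ωT=1.569890, cosh=2.507094, sinh=2.299026; start (x,ẋ)=(0.010200, -0.172500) → end (x,ẋ)=(-0.027098, -0.017145)
phase 2: p=0.0753, T=0.270, ωT=0.899937, cosh=1.433022, sinh=1.026426; start (x,ẋ)=(-0.027098, -0.017145) → end (x,ẋ)=(-0.076719, -0.374893)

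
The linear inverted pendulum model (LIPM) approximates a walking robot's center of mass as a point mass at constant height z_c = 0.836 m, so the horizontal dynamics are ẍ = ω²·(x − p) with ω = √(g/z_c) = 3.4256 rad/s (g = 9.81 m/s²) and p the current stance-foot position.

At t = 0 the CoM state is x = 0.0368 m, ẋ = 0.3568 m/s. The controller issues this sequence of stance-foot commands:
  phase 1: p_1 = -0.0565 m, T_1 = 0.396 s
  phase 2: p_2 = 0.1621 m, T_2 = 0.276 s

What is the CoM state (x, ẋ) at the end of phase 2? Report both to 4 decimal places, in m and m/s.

x = 0.8245, ẋ = 2.5636

phase 1: p=-0.0565, T=0.396, ωT=1.356538, cosh=2.070139, sinh=1.812588; start (x,ẋ)=(0.036800, 0.356800) → end (x,ẋ)=(0.325438, 1.317944)
phase 2: p=0.1621, T=0.276, ωT=0.945466, cosh=1.481255, sinh=1.092756; start (x,ẋ)=(0.325438, 1.317944) → end (x,ẋ)=(0.824465, 2.563640)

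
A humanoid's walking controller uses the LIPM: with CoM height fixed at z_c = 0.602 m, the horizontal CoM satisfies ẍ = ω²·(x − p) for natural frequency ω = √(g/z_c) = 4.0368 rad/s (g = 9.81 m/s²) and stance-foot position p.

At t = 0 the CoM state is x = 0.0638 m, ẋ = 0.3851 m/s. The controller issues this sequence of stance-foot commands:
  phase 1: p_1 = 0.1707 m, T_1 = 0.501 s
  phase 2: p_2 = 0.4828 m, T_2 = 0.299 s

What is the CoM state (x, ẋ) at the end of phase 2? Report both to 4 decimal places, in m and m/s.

x = -0.2349, ẋ = -2.4882

phase 1: p=0.1707, T=0.501, ωT=2.022437, cosh=3.844525, sinh=3.712192; start (x,ẋ)=(0.063800, 0.385100) → end (x,ẋ)=(0.113854, -0.121410)
phase 2: p=0.4828, T=0.299, ωT=1.207003, cosh=1.821271, sinh=1.522179; start (x,ẋ)=(0.113854, -0.121410) → end (x,ẋ)=(-0.234932, -2.488198)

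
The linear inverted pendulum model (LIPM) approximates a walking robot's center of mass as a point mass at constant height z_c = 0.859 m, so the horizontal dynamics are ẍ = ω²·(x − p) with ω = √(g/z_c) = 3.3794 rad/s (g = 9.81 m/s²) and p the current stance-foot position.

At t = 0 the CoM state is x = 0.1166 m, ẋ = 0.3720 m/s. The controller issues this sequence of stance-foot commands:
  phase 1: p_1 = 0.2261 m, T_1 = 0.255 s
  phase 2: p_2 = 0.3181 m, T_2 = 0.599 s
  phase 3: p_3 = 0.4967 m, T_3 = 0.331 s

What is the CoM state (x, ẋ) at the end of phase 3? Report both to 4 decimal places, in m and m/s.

phase 1: p=0.2261, T=0.255, ωT=0.861747, cosh=1.394858, sinh=0.972435; start (x,ẋ)=(0.116600, 0.372000) → end (x,ẋ)=(0.180407, 0.159043)
phase 2: p=0.3181, T=0.599, ωT=2.024261, cosh=3.851301, sinh=3.719210; start (x,ẋ)=(0.180407, 0.159043) → end (x,ẋ)=(-0.037160, -1.118093)
phase 3: p=0.4967, T=0.331, ωT=1.118581, cosh=1.693626, sinh=1.366883; start (x,ẋ)=(-0.037160, -1.118093) → end (x,ẋ)=(-0.859700, -4.359662)

x = -0.8597, ẋ = -4.3597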